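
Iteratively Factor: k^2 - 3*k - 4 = (k - 4)*(k + 1)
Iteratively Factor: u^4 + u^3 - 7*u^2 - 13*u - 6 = (u + 2)*(u^3 - u^2 - 5*u - 3) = (u + 1)*(u + 2)*(u^2 - 2*u - 3) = (u - 3)*(u + 1)*(u + 2)*(u + 1)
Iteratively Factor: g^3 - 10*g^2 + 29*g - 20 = (g - 1)*(g^2 - 9*g + 20) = (g - 4)*(g - 1)*(g - 5)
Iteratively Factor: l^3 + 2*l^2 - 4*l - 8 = (l + 2)*(l^2 - 4) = (l + 2)^2*(l - 2)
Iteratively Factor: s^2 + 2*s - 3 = (s + 3)*(s - 1)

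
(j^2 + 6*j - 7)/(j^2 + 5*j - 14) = (j - 1)/(j - 2)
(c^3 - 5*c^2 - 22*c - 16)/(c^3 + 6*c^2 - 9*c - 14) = (c^2 - 6*c - 16)/(c^2 + 5*c - 14)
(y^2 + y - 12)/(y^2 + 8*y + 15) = (y^2 + y - 12)/(y^2 + 8*y + 15)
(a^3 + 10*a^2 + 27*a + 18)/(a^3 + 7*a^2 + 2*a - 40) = (a^3 + 10*a^2 + 27*a + 18)/(a^3 + 7*a^2 + 2*a - 40)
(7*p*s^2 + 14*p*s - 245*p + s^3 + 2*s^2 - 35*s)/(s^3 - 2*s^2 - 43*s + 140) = (7*p + s)/(s - 4)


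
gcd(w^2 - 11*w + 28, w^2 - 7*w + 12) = w - 4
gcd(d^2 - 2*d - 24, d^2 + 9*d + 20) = d + 4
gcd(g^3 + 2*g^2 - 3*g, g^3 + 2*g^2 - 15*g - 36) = g + 3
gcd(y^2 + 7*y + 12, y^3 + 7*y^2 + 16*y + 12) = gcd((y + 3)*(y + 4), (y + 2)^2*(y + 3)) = y + 3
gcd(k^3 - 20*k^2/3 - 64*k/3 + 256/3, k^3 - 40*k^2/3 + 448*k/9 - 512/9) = k^2 - 32*k/3 + 64/3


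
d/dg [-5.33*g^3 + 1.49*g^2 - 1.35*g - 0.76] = -15.99*g^2 + 2.98*g - 1.35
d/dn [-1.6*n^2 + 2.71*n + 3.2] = 2.71 - 3.2*n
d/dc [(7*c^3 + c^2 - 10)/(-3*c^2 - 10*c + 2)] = (-21*c^4 - 140*c^3 + 32*c^2 - 56*c - 100)/(9*c^4 + 60*c^3 + 88*c^2 - 40*c + 4)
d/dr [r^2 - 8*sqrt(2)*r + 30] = 2*r - 8*sqrt(2)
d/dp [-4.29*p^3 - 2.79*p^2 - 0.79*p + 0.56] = -12.87*p^2 - 5.58*p - 0.79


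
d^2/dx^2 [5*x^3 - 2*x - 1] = 30*x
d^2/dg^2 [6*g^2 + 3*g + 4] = 12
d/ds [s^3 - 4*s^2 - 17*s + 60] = 3*s^2 - 8*s - 17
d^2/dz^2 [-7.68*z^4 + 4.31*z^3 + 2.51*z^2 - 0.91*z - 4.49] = -92.16*z^2 + 25.86*z + 5.02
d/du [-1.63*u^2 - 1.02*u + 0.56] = -3.26*u - 1.02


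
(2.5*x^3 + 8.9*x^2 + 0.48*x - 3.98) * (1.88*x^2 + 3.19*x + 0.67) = 4.7*x^5 + 24.707*x^4 + 30.9684*x^3 + 0.0118000000000016*x^2 - 12.3746*x - 2.6666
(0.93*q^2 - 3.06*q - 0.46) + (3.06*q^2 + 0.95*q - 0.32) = 3.99*q^2 - 2.11*q - 0.78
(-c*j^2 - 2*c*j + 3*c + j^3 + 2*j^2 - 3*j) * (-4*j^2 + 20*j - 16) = 4*c*j^4 - 12*c*j^3 - 36*c*j^2 + 92*c*j - 48*c - 4*j^5 + 12*j^4 + 36*j^3 - 92*j^2 + 48*j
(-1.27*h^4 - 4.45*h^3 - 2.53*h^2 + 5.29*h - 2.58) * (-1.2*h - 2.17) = 1.524*h^5 + 8.0959*h^4 + 12.6925*h^3 - 0.857900000000001*h^2 - 8.3833*h + 5.5986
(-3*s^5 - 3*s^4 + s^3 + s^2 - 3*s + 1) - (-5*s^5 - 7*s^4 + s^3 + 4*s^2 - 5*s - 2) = 2*s^5 + 4*s^4 - 3*s^2 + 2*s + 3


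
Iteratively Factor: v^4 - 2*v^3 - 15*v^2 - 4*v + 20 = (v - 5)*(v^3 + 3*v^2 - 4) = (v - 5)*(v + 2)*(v^2 + v - 2) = (v - 5)*(v + 2)^2*(v - 1)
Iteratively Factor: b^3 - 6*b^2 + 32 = (b - 4)*(b^2 - 2*b - 8) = (b - 4)^2*(b + 2)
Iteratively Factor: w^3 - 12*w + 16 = (w + 4)*(w^2 - 4*w + 4) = (w - 2)*(w + 4)*(w - 2)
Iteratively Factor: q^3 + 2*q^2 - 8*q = (q)*(q^2 + 2*q - 8) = q*(q - 2)*(q + 4)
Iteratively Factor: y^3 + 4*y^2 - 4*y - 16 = (y + 2)*(y^2 + 2*y - 8) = (y + 2)*(y + 4)*(y - 2)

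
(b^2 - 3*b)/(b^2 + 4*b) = (b - 3)/(b + 4)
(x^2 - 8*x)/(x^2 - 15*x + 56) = x/(x - 7)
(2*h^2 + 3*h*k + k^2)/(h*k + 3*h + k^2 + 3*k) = (2*h + k)/(k + 3)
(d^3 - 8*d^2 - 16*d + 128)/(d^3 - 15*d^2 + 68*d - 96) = (d + 4)/(d - 3)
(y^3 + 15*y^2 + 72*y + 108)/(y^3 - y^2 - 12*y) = (y^2 + 12*y + 36)/(y*(y - 4))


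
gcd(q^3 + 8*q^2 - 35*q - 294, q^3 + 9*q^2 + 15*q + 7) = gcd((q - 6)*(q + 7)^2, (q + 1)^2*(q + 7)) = q + 7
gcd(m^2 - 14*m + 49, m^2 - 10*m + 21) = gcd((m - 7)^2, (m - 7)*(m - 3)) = m - 7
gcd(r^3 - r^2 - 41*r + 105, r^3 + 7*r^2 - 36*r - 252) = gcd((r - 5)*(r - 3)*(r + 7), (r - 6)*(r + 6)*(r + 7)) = r + 7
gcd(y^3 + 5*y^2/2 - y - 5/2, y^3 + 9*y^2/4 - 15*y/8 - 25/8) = y^2 + 7*y/2 + 5/2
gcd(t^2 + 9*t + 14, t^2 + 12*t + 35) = t + 7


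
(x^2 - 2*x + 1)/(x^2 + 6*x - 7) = (x - 1)/(x + 7)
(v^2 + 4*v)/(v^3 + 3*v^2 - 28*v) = (v + 4)/(v^2 + 3*v - 28)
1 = 1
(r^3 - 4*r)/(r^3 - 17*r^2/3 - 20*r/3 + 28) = 3*r*(r + 2)/(3*r^2 - 11*r - 42)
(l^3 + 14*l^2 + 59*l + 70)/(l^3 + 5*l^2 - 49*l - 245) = (l + 2)/(l - 7)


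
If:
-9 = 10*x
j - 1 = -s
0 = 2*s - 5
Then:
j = -3/2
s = 5/2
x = -9/10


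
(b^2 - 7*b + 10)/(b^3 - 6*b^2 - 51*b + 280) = (b - 2)/(b^2 - b - 56)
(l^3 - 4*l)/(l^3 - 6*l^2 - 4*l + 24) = l/(l - 6)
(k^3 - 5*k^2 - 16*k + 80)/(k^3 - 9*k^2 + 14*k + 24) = (k^2 - k - 20)/(k^2 - 5*k - 6)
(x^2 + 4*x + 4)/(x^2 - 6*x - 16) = (x + 2)/(x - 8)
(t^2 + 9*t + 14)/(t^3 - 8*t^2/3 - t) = 3*(t^2 + 9*t + 14)/(t*(3*t^2 - 8*t - 3))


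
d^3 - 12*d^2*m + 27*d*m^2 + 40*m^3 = (d - 8*m)*(d - 5*m)*(d + m)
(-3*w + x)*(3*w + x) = -9*w^2 + x^2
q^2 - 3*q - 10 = (q - 5)*(q + 2)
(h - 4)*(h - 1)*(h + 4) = h^3 - h^2 - 16*h + 16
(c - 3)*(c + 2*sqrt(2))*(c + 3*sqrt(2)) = c^3 - 3*c^2 + 5*sqrt(2)*c^2 - 15*sqrt(2)*c + 12*c - 36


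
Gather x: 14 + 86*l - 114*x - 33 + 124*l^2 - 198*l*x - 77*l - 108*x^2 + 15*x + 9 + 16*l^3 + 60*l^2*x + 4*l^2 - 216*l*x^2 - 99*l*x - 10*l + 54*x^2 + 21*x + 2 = 16*l^3 + 128*l^2 - l + x^2*(-216*l - 54) + x*(60*l^2 - 297*l - 78) - 8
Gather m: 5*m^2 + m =5*m^2 + m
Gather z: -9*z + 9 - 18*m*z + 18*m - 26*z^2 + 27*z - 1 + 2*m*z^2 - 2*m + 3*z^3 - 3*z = 16*m + 3*z^3 + z^2*(2*m - 26) + z*(15 - 18*m) + 8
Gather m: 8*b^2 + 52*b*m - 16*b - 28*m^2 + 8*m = 8*b^2 - 16*b - 28*m^2 + m*(52*b + 8)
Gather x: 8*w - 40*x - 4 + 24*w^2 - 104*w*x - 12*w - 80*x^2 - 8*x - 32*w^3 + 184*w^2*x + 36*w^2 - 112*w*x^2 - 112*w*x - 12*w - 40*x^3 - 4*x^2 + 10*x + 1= -32*w^3 + 60*w^2 - 16*w - 40*x^3 + x^2*(-112*w - 84) + x*(184*w^2 - 216*w - 38) - 3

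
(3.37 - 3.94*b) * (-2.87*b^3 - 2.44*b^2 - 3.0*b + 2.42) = 11.3078*b^4 - 0.0583000000000009*b^3 + 3.5972*b^2 - 19.6448*b + 8.1554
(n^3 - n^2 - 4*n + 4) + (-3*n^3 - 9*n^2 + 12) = -2*n^3 - 10*n^2 - 4*n + 16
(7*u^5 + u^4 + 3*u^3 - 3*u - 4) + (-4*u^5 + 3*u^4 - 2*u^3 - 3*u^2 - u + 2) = 3*u^5 + 4*u^4 + u^3 - 3*u^2 - 4*u - 2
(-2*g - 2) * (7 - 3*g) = 6*g^2 - 8*g - 14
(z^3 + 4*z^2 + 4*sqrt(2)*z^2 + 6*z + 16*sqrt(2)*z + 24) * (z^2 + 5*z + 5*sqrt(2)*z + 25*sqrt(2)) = z^5 + 9*z^4 + 9*sqrt(2)*z^4 + 66*z^3 + 81*sqrt(2)*z^3 + 210*sqrt(2)*z^2 + 414*z^2 + 270*sqrt(2)*z + 920*z + 600*sqrt(2)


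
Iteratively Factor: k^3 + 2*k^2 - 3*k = (k)*(k^2 + 2*k - 3) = k*(k - 1)*(k + 3)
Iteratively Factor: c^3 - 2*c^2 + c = (c - 1)*(c^2 - c) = (c - 1)^2*(c)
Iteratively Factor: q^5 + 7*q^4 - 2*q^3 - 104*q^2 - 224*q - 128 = (q + 2)*(q^4 + 5*q^3 - 12*q^2 - 80*q - 64) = (q - 4)*(q + 2)*(q^3 + 9*q^2 + 24*q + 16) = (q - 4)*(q + 2)*(q + 4)*(q^2 + 5*q + 4) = (q - 4)*(q + 2)*(q + 4)^2*(q + 1)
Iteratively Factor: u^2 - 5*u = (u - 5)*(u)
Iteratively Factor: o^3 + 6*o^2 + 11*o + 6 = (o + 1)*(o^2 + 5*o + 6) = (o + 1)*(o + 3)*(o + 2)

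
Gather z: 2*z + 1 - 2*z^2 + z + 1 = -2*z^2 + 3*z + 2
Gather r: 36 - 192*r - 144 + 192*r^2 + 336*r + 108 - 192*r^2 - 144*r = 0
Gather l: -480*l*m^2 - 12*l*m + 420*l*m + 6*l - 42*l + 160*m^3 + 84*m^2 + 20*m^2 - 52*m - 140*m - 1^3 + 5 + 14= l*(-480*m^2 + 408*m - 36) + 160*m^3 + 104*m^2 - 192*m + 18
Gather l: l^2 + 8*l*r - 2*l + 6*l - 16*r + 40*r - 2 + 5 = l^2 + l*(8*r + 4) + 24*r + 3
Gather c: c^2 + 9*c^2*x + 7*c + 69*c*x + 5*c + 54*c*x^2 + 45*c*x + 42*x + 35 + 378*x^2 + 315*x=c^2*(9*x + 1) + c*(54*x^2 + 114*x + 12) + 378*x^2 + 357*x + 35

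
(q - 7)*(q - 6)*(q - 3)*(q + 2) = q^4 - 14*q^3 + 49*q^2 + 36*q - 252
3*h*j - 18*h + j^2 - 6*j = (3*h + j)*(j - 6)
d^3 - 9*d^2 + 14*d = d*(d - 7)*(d - 2)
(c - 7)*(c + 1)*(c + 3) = c^3 - 3*c^2 - 25*c - 21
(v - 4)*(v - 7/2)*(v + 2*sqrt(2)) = v^3 - 15*v^2/2 + 2*sqrt(2)*v^2 - 15*sqrt(2)*v + 14*v + 28*sqrt(2)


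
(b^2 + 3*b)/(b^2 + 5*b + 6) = b/(b + 2)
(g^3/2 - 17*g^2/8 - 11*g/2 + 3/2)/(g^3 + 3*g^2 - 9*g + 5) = (4*g^3 - 17*g^2 - 44*g + 12)/(8*(g^3 + 3*g^2 - 9*g + 5))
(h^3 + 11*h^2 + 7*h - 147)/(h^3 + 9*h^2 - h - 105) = (h + 7)/(h + 5)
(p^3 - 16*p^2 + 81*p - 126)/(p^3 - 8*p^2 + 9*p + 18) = (p - 7)/(p + 1)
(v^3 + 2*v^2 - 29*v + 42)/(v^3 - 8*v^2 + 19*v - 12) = (v^2 + 5*v - 14)/(v^2 - 5*v + 4)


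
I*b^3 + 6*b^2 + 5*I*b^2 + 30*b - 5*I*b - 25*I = (b + 5)*(b - 5*I)*(I*b + 1)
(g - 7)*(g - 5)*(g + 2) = g^3 - 10*g^2 + 11*g + 70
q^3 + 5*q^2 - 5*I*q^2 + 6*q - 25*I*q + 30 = (q + 5)*(q - 6*I)*(q + I)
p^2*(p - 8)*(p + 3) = p^4 - 5*p^3 - 24*p^2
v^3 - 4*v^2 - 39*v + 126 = (v - 7)*(v - 3)*(v + 6)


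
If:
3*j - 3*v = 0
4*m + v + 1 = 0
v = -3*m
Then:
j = 3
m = -1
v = 3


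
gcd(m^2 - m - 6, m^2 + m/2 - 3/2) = 1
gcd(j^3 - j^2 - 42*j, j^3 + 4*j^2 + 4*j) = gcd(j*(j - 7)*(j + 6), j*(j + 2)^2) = j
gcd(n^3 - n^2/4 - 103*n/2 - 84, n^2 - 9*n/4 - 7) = n + 7/4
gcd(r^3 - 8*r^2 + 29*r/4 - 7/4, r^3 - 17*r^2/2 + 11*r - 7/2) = r^2 - 15*r/2 + 7/2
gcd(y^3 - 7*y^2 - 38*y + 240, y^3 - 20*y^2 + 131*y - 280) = y^2 - 13*y + 40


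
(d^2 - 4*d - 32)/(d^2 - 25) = (d^2 - 4*d - 32)/(d^2 - 25)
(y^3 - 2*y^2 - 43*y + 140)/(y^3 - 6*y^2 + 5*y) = (y^2 + 3*y - 28)/(y*(y - 1))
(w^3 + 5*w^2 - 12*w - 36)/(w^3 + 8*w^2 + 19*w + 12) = (w^3 + 5*w^2 - 12*w - 36)/(w^3 + 8*w^2 + 19*w + 12)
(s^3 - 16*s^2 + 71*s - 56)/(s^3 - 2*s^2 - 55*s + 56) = (s - 7)/(s + 7)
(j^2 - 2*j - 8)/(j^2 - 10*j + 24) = (j + 2)/(j - 6)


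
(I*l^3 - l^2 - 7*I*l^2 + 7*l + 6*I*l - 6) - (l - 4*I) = I*l^3 - l^2 - 7*I*l^2 + 6*l + 6*I*l - 6 + 4*I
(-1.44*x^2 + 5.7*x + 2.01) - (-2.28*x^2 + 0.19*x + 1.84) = 0.84*x^2 + 5.51*x + 0.17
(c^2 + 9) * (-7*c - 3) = -7*c^3 - 3*c^2 - 63*c - 27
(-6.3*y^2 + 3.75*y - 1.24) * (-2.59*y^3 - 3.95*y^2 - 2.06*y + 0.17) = 16.317*y^5 + 15.1725*y^4 + 1.3771*y^3 - 3.898*y^2 + 3.1919*y - 0.2108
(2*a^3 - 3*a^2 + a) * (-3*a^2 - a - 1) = -6*a^5 + 7*a^4 - 2*a^3 + 2*a^2 - a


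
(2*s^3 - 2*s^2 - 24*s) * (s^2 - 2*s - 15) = 2*s^5 - 6*s^4 - 50*s^3 + 78*s^2 + 360*s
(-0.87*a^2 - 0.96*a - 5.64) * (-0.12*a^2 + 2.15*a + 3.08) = 0.1044*a^4 - 1.7553*a^3 - 4.0668*a^2 - 15.0828*a - 17.3712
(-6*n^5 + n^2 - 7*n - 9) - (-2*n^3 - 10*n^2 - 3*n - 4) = -6*n^5 + 2*n^3 + 11*n^2 - 4*n - 5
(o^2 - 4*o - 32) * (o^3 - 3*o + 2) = o^5 - 4*o^4 - 35*o^3 + 14*o^2 + 88*o - 64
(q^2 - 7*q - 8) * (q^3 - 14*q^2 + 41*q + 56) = q^5 - 21*q^4 + 131*q^3 - 119*q^2 - 720*q - 448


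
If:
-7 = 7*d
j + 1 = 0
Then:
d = -1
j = -1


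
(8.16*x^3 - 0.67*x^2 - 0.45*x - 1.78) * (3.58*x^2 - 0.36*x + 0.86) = 29.2128*x^5 - 5.3362*x^4 + 5.6478*x^3 - 6.7866*x^2 + 0.2538*x - 1.5308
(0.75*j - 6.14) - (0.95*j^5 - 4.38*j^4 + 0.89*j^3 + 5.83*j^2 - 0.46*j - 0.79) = -0.95*j^5 + 4.38*j^4 - 0.89*j^3 - 5.83*j^2 + 1.21*j - 5.35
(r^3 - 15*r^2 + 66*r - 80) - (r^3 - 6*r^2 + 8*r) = -9*r^2 + 58*r - 80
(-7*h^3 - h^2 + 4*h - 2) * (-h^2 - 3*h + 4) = 7*h^5 + 22*h^4 - 29*h^3 - 14*h^2 + 22*h - 8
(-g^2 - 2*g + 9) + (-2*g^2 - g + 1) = -3*g^2 - 3*g + 10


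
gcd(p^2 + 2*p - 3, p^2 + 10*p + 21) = p + 3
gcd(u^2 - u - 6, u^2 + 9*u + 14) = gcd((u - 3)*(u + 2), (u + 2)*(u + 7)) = u + 2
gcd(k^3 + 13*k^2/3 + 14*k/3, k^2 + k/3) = k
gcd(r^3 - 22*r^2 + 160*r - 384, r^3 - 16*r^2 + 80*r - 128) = r - 8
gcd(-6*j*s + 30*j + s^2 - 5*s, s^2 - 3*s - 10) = s - 5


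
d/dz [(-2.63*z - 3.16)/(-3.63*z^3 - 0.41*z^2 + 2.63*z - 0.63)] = (-19.0938*z^3 - 35.4907*z^2 - 2.5912*z + 9.9677)/(13.1769*z^6 + 2.9766*z^5 - 18.9257*z^4 + 2.4172*z^3 + 7.4335*z^2 - 3.3138*z + 0.3969)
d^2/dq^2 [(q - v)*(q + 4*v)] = 2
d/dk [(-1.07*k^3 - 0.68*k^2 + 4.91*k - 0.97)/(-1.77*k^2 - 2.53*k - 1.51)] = (1.8939*k^4 + 5.4142*k^3 + 15.2582*k^2 - 1.3802*k - 9.8682)/(3.1329*k^4 + 8.9562*k^3 + 11.7463*k^2 + 7.6406*k + 2.2801)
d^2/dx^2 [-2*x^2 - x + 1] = -4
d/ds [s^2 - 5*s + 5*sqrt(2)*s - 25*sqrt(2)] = 2*s - 5 + 5*sqrt(2)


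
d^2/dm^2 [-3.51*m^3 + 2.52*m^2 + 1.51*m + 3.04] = 5.04 - 21.06*m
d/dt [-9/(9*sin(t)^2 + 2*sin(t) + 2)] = 18*(9*sin(t) + 1)*cos(t)/(9*sin(t)^2 + 2*sin(t) + 2)^2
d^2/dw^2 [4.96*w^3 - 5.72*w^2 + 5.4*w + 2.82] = 29.76*w - 11.44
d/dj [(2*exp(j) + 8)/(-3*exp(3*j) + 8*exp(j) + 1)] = 2*((exp(j) + 4)*(9*exp(2*j) - 8) - 3*exp(3*j) + 8*exp(j) + 1)*exp(j)/(-3*exp(3*j) + 8*exp(j) + 1)^2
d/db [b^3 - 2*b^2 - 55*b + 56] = 3*b^2 - 4*b - 55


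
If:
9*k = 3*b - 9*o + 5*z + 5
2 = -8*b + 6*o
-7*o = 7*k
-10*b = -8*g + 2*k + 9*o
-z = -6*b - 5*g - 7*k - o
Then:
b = -55/1282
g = 241/1282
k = -177/641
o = 177/641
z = -1249/1282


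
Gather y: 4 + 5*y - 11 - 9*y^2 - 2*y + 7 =-9*y^2 + 3*y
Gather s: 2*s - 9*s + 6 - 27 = -7*s - 21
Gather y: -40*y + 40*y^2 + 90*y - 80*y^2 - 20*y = -40*y^2 + 30*y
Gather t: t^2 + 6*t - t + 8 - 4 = t^2 + 5*t + 4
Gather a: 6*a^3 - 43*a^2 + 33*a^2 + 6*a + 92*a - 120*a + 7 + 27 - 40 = 6*a^3 - 10*a^2 - 22*a - 6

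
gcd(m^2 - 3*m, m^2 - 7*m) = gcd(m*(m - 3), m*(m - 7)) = m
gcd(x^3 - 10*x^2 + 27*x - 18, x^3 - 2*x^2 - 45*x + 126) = x^2 - 9*x + 18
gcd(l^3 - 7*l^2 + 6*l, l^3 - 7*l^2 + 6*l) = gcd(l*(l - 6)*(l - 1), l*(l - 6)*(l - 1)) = l^3 - 7*l^2 + 6*l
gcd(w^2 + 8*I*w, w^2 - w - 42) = 1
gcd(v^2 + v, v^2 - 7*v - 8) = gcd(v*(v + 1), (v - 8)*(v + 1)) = v + 1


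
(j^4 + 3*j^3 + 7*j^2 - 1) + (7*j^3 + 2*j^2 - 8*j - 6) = j^4 + 10*j^3 + 9*j^2 - 8*j - 7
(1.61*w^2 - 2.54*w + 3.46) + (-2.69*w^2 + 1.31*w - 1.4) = -1.08*w^2 - 1.23*w + 2.06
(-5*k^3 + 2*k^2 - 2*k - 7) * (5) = -25*k^3 + 10*k^2 - 10*k - 35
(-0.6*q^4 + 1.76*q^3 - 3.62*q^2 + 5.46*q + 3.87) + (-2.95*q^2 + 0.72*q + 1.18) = -0.6*q^4 + 1.76*q^3 - 6.57*q^2 + 6.18*q + 5.05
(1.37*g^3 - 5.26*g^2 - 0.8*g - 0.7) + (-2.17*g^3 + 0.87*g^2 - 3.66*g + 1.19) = -0.8*g^3 - 4.39*g^2 - 4.46*g + 0.49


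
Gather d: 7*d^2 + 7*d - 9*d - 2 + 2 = 7*d^2 - 2*d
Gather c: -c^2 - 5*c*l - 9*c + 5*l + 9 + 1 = -c^2 + c*(-5*l - 9) + 5*l + 10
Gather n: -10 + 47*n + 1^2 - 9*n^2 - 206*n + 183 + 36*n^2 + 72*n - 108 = 27*n^2 - 87*n + 66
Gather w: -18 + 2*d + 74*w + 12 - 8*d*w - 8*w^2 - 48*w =2*d - 8*w^2 + w*(26 - 8*d) - 6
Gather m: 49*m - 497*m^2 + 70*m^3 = 70*m^3 - 497*m^2 + 49*m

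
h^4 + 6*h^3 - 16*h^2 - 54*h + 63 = (h - 3)*(h - 1)*(h + 3)*(h + 7)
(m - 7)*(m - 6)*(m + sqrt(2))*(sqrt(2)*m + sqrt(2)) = sqrt(2)*m^4 - 12*sqrt(2)*m^3 + 2*m^3 - 24*m^2 + 29*sqrt(2)*m^2 + 58*m + 42*sqrt(2)*m + 84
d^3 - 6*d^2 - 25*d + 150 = (d - 6)*(d - 5)*(d + 5)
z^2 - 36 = (z - 6)*(z + 6)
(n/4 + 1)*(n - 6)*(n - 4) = n^3/4 - 3*n^2/2 - 4*n + 24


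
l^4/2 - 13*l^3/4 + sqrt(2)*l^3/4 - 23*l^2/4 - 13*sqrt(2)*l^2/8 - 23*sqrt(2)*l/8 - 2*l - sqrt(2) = (l/2 + 1/2)*(l - 8)*(l + 1/2)*(l + sqrt(2)/2)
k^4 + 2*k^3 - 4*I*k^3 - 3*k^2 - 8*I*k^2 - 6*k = k*(k + 2)*(k - 3*I)*(k - I)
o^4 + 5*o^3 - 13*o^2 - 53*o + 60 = (o - 3)*(o - 1)*(o + 4)*(o + 5)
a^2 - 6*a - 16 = (a - 8)*(a + 2)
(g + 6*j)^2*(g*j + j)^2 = g^4*j^2 + 12*g^3*j^3 + 2*g^3*j^2 + 36*g^2*j^4 + 24*g^2*j^3 + g^2*j^2 + 72*g*j^4 + 12*g*j^3 + 36*j^4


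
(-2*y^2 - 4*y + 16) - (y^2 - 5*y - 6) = -3*y^2 + y + 22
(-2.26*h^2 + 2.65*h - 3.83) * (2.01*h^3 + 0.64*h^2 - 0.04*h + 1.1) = -4.5426*h^5 + 3.8801*h^4 - 5.9119*h^3 - 5.0432*h^2 + 3.0682*h - 4.213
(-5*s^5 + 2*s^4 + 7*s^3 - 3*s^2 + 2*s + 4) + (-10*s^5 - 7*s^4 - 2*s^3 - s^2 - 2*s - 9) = -15*s^5 - 5*s^4 + 5*s^3 - 4*s^2 - 5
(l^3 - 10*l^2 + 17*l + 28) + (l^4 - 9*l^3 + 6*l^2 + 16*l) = l^4 - 8*l^3 - 4*l^2 + 33*l + 28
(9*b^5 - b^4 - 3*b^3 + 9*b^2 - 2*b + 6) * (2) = 18*b^5 - 2*b^4 - 6*b^3 + 18*b^2 - 4*b + 12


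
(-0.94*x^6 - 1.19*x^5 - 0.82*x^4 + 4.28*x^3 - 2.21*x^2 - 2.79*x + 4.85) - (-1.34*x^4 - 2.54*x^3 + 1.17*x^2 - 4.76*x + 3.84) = -0.94*x^6 - 1.19*x^5 + 0.52*x^4 + 6.82*x^3 - 3.38*x^2 + 1.97*x + 1.01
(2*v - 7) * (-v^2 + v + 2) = -2*v^3 + 9*v^2 - 3*v - 14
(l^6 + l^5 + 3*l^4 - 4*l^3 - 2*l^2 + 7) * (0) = 0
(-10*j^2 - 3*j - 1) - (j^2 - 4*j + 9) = -11*j^2 + j - 10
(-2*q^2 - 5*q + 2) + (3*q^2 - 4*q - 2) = q^2 - 9*q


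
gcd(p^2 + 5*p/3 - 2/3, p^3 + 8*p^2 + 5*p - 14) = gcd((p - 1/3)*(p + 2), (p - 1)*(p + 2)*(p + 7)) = p + 2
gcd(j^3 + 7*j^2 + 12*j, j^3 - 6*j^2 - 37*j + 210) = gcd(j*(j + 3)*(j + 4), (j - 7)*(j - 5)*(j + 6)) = 1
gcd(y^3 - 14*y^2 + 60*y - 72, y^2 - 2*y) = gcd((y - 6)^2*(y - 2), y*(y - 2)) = y - 2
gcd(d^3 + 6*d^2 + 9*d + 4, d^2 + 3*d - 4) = d + 4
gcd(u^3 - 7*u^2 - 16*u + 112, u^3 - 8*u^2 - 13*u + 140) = u^2 - 3*u - 28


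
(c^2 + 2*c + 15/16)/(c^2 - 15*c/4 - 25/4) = (c + 3/4)/(c - 5)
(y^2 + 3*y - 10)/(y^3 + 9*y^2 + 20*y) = (y - 2)/(y*(y + 4))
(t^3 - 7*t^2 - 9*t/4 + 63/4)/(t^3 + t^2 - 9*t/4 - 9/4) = (t - 7)/(t + 1)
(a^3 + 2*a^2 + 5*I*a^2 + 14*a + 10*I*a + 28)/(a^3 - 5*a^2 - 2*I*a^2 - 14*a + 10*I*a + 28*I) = (a + 7*I)/(a - 7)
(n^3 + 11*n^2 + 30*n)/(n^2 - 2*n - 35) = n*(n + 6)/(n - 7)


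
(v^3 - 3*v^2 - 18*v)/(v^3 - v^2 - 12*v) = (v - 6)/(v - 4)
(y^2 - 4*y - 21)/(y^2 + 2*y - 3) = (y - 7)/(y - 1)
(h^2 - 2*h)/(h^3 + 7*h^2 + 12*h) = (h - 2)/(h^2 + 7*h + 12)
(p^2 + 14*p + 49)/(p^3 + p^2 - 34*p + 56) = (p + 7)/(p^2 - 6*p + 8)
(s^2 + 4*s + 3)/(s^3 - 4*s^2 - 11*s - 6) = (s + 3)/(s^2 - 5*s - 6)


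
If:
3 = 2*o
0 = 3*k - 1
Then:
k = 1/3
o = 3/2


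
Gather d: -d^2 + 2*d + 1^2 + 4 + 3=-d^2 + 2*d + 8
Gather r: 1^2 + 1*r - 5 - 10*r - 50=-9*r - 54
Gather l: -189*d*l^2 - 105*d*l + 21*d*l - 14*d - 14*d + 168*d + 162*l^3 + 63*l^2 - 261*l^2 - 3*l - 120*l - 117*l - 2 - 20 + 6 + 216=140*d + 162*l^3 + l^2*(-189*d - 198) + l*(-84*d - 240) + 200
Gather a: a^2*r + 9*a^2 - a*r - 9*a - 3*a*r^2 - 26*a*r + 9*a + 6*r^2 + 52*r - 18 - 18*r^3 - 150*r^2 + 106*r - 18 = a^2*(r + 9) + a*(-3*r^2 - 27*r) - 18*r^3 - 144*r^2 + 158*r - 36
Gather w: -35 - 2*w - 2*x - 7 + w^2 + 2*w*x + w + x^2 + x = w^2 + w*(2*x - 1) + x^2 - x - 42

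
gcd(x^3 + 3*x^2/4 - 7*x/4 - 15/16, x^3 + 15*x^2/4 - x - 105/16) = x^2 + x/4 - 15/8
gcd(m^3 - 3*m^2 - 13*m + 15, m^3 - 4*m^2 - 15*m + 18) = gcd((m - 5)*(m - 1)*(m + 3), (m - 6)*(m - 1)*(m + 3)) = m^2 + 2*m - 3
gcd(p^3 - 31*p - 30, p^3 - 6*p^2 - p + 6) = p^2 - 5*p - 6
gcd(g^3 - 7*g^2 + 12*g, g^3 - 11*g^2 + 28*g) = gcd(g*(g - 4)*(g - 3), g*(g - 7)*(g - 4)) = g^2 - 4*g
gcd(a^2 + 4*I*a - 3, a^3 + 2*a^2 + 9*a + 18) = a + 3*I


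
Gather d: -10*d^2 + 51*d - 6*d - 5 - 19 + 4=-10*d^2 + 45*d - 20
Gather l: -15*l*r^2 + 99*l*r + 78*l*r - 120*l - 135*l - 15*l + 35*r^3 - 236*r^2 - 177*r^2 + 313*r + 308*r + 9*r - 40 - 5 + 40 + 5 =l*(-15*r^2 + 177*r - 270) + 35*r^3 - 413*r^2 + 630*r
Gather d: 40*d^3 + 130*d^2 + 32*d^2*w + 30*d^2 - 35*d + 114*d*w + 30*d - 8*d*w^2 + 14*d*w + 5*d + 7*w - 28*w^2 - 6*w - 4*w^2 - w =40*d^3 + d^2*(32*w + 160) + d*(-8*w^2 + 128*w) - 32*w^2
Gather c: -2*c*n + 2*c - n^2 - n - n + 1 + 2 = c*(2 - 2*n) - n^2 - 2*n + 3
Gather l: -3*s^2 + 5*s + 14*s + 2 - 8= -3*s^2 + 19*s - 6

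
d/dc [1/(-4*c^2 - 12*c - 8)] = (2*c + 3)/(4*(c^2 + 3*c + 2)^2)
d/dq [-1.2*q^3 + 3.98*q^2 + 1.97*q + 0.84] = -3.6*q^2 + 7.96*q + 1.97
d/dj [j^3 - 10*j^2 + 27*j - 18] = 3*j^2 - 20*j + 27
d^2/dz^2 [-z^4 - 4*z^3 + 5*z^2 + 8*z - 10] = -12*z^2 - 24*z + 10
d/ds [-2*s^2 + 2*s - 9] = 2 - 4*s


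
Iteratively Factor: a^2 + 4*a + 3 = (a + 3)*(a + 1)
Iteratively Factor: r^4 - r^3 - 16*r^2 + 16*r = (r - 4)*(r^3 + 3*r^2 - 4*r) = (r - 4)*(r + 4)*(r^2 - r) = (r - 4)*(r - 1)*(r + 4)*(r)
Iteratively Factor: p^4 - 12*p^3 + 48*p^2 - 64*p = (p)*(p^3 - 12*p^2 + 48*p - 64) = p*(p - 4)*(p^2 - 8*p + 16) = p*(p - 4)^2*(p - 4)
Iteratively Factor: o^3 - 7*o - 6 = (o + 1)*(o^2 - o - 6) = (o + 1)*(o + 2)*(o - 3)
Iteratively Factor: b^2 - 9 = (b + 3)*(b - 3)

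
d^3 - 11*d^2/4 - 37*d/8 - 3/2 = (d - 4)*(d + 1/2)*(d + 3/4)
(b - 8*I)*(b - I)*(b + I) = b^3 - 8*I*b^2 + b - 8*I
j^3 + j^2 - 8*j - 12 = (j - 3)*(j + 2)^2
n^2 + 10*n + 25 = (n + 5)^2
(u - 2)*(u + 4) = u^2 + 2*u - 8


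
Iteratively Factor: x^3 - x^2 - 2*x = (x)*(x^2 - x - 2) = x*(x - 2)*(x + 1)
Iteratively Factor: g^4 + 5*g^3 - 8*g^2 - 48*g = (g + 4)*(g^3 + g^2 - 12*g) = (g + 4)^2*(g^2 - 3*g) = g*(g + 4)^2*(g - 3)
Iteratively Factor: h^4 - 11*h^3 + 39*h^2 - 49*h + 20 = (h - 1)*(h^3 - 10*h^2 + 29*h - 20) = (h - 5)*(h - 1)*(h^2 - 5*h + 4) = (h - 5)*(h - 1)^2*(h - 4)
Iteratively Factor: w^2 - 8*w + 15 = (w - 5)*(w - 3)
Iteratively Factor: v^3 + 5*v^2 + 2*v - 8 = (v - 1)*(v^2 + 6*v + 8) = (v - 1)*(v + 4)*(v + 2)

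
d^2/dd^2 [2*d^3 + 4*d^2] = 12*d + 8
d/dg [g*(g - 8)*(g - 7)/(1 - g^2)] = (-g^4 + 59*g^2 - 30*g + 56)/(g^4 - 2*g^2 + 1)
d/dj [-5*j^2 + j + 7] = 1 - 10*j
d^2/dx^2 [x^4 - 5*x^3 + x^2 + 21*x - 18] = 12*x^2 - 30*x + 2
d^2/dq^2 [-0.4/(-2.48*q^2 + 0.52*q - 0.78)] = (-4.92032*q^2 + 1.03168*q + 0.4*(4.96*q - 0.52)*(9.92*q - 1.04) - 1.54752)/(2.48*q^2 - 0.52*q + 0.78)^3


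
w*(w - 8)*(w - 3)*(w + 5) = w^4 - 6*w^3 - 31*w^2 + 120*w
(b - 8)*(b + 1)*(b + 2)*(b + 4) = b^4 - b^3 - 42*b^2 - 104*b - 64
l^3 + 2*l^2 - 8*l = l*(l - 2)*(l + 4)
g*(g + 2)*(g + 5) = g^3 + 7*g^2 + 10*g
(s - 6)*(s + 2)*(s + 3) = s^3 - s^2 - 24*s - 36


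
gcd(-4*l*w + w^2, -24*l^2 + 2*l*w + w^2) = -4*l + w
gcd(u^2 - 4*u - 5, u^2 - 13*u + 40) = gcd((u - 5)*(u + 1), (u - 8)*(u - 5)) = u - 5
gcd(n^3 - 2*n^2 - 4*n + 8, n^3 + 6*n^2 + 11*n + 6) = n + 2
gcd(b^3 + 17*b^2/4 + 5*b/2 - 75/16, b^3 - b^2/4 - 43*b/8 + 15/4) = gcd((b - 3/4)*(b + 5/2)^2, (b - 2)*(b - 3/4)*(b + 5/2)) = b^2 + 7*b/4 - 15/8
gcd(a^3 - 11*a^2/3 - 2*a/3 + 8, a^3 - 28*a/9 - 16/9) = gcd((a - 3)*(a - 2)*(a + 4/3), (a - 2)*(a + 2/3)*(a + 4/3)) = a^2 - 2*a/3 - 8/3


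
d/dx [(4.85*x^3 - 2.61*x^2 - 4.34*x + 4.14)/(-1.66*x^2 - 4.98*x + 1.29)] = (-8.051*x^4 - 48.306*x^3 + 24.5629*x^2 + 7.011*x + 15.0186)/(2.7556*x^4 + 16.5336*x^3 + 20.5176*x^2 - 12.8484*x + 1.6641)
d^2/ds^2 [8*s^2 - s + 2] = 16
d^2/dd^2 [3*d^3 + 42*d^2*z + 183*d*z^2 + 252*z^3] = 18*d + 84*z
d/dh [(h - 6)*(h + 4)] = 2*h - 2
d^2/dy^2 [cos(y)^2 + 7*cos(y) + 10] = -7*cos(y) - 2*cos(2*y)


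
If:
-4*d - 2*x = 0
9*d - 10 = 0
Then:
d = 10/9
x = -20/9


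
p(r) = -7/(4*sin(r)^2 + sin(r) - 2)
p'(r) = -7*(-8*sin(r)*cos(r) - cos(r))/(4*sin(r)^2 + sin(r) - 2)^2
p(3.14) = 3.50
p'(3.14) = -1.78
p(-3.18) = 3.58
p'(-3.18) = -2.39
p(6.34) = 3.63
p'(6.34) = 2.73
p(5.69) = 5.35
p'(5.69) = -11.76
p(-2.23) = 24.05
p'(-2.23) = 269.46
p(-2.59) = 4.91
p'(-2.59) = 9.37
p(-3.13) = 3.48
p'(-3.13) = -1.57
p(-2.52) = 5.71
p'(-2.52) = 13.85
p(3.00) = 3.93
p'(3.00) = -4.66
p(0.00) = 3.50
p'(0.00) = 1.75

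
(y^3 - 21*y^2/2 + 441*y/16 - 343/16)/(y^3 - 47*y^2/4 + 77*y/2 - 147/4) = (y - 7/4)/(y - 3)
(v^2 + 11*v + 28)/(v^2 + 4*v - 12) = (v^2 + 11*v + 28)/(v^2 + 4*v - 12)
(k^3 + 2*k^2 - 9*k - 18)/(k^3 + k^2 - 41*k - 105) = (k^2 - k - 6)/(k^2 - 2*k - 35)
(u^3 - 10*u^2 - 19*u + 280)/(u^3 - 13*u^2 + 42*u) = (u^2 - 3*u - 40)/(u*(u - 6))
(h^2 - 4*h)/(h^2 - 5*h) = (h - 4)/(h - 5)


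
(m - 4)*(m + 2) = m^2 - 2*m - 8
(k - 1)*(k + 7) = k^2 + 6*k - 7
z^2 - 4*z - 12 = (z - 6)*(z + 2)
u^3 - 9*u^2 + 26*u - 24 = (u - 4)*(u - 3)*(u - 2)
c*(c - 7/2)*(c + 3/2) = c^3 - 2*c^2 - 21*c/4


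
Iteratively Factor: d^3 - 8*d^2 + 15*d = (d)*(d^2 - 8*d + 15) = d*(d - 3)*(d - 5)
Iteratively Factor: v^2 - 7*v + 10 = (v - 5)*(v - 2)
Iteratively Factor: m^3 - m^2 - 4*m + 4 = (m + 2)*(m^2 - 3*m + 2) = (m - 2)*(m + 2)*(m - 1)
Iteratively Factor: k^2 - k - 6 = (k - 3)*(k + 2)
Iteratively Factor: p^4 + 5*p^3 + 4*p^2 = (p + 1)*(p^3 + 4*p^2) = (p + 1)*(p + 4)*(p^2) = p*(p + 1)*(p + 4)*(p)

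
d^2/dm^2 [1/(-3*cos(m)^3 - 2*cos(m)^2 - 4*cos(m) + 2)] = -((25*cos(m) + 16*cos(2*m) + 27*cos(3*m))*(3*cos(m)^3 + 2*cos(m)^2 + 4*cos(m) - 2)/4 + 2*(9*cos(m)^2 + 4*cos(m) + 4)^2*sin(m)^2)/(3*cos(m)^3 + 2*cos(m)^2 + 4*cos(m) - 2)^3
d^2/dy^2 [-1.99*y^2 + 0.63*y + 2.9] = -3.98000000000000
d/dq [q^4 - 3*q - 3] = 4*q^3 - 3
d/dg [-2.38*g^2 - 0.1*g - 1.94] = -4.76*g - 0.1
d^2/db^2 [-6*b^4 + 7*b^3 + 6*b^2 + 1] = -72*b^2 + 42*b + 12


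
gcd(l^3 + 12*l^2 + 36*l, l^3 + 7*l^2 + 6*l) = l^2 + 6*l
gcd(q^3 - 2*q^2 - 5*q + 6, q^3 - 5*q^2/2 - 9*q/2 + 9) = q^2 - q - 6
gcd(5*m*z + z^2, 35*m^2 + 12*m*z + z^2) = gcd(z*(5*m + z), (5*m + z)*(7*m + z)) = 5*m + z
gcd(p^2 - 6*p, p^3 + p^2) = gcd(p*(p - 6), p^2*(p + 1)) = p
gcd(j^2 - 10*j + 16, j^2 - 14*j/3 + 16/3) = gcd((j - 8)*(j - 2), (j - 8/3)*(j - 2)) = j - 2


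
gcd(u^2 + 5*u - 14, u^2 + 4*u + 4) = 1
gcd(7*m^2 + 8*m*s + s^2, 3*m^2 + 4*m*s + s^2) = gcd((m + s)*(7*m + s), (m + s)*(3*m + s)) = m + s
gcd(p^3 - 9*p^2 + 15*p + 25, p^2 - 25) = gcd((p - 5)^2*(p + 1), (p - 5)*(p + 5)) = p - 5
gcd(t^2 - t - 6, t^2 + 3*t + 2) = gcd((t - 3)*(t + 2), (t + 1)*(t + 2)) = t + 2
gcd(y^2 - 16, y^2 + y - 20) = y - 4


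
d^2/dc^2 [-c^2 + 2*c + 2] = -2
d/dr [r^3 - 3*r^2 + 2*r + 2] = 3*r^2 - 6*r + 2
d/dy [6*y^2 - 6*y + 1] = 12*y - 6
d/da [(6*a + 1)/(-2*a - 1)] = -4/(2*a + 1)^2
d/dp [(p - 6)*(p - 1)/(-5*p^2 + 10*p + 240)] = (-5*p^2 + 108*p - 348)/(5*(p^4 - 4*p^3 - 92*p^2 + 192*p + 2304))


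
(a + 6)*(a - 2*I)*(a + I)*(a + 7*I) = a^4 + 6*a^3 + 6*I*a^3 + 9*a^2 + 36*I*a^2 + 54*a + 14*I*a + 84*I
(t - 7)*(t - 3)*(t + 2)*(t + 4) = t^4 - 4*t^3 - 31*t^2 + 46*t + 168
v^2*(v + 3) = v^3 + 3*v^2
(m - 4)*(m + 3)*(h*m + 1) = h*m^3 - h*m^2 - 12*h*m + m^2 - m - 12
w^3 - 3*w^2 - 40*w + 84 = (w - 7)*(w - 2)*(w + 6)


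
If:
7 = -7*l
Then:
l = -1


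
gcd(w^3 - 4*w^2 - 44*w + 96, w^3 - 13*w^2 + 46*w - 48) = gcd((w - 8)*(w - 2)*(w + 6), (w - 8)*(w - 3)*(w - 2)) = w^2 - 10*w + 16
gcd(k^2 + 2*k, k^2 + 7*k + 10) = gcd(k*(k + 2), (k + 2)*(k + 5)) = k + 2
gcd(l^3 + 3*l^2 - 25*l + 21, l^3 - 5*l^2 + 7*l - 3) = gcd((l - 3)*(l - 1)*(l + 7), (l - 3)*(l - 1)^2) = l^2 - 4*l + 3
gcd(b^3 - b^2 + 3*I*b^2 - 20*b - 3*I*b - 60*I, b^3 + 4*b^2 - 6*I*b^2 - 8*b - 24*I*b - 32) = b + 4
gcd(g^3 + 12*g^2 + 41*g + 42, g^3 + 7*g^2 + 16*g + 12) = g^2 + 5*g + 6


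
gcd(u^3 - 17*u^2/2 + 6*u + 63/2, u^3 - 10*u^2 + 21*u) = u^2 - 10*u + 21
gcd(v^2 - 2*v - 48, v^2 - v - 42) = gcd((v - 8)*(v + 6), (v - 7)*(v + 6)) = v + 6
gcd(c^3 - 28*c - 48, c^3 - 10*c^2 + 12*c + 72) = c^2 - 4*c - 12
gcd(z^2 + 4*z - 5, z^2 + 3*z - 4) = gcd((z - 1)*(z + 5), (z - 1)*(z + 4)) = z - 1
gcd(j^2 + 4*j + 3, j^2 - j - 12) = j + 3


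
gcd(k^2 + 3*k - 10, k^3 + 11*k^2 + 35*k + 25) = k + 5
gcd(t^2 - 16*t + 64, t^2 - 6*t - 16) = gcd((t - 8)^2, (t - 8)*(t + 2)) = t - 8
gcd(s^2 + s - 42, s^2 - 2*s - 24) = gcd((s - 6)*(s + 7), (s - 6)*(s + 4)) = s - 6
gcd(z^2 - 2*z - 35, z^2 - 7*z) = z - 7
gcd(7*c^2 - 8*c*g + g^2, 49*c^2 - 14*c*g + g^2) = 7*c - g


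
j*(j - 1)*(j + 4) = j^3 + 3*j^2 - 4*j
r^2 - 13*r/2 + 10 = (r - 4)*(r - 5/2)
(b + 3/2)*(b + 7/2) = b^2 + 5*b + 21/4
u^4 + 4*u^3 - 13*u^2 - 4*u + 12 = (u - 2)*(u - 1)*(u + 1)*(u + 6)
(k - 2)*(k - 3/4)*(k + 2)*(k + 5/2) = k^4 + 7*k^3/4 - 47*k^2/8 - 7*k + 15/2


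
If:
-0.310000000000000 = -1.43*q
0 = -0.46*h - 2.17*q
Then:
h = -1.02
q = 0.22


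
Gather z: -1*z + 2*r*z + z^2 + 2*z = z^2 + z*(2*r + 1)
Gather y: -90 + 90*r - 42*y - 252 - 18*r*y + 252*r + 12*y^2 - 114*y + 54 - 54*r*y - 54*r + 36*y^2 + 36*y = 288*r + 48*y^2 + y*(-72*r - 120) - 288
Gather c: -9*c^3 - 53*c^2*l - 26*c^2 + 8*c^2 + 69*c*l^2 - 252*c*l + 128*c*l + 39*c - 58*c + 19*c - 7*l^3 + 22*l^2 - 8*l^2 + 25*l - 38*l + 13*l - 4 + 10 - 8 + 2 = -9*c^3 + c^2*(-53*l - 18) + c*(69*l^2 - 124*l) - 7*l^3 + 14*l^2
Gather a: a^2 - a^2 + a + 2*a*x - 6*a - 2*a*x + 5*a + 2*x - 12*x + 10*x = 0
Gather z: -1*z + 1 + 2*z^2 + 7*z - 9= 2*z^2 + 6*z - 8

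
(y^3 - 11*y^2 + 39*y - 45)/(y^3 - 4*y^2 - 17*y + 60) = (y - 3)/(y + 4)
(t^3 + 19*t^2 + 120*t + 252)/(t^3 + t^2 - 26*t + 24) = (t^2 + 13*t + 42)/(t^2 - 5*t + 4)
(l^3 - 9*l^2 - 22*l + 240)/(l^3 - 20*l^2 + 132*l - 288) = (l + 5)/(l - 6)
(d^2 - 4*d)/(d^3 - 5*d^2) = (d - 4)/(d*(d - 5))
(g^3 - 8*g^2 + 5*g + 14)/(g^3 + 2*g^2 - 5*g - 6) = (g - 7)/(g + 3)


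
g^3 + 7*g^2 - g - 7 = (g - 1)*(g + 1)*(g + 7)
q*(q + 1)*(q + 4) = q^3 + 5*q^2 + 4*q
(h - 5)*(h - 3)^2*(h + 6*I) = h^4 - 11*h^3 + 6*I*h^3 + 39*h^2 - 66*I*h^2 - 45*h + 234*I*h - 270*I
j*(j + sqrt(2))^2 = j^3 + 2*sqrt(2)*j^2 + 2*j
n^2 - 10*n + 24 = (n - 6)*(n - 4)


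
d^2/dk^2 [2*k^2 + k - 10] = 4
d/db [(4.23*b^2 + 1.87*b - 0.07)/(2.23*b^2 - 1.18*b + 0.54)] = (-9.1615*b^2 + 4.8806*b + 0.9272)/(4.9729*b^4 - 5.2628*b^3 + 3.8008*b^2 - 1.2744*b + 0.2916)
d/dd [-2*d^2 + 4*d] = 4 - 4*d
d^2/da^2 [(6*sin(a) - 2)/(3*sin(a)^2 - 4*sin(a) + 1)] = -(2*sin(a) + 4)/(sin(a) - 1)^2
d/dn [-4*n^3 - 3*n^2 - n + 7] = -12*n^2 - 6*n - 1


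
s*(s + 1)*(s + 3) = s^3 + 4*s^2 + 3*s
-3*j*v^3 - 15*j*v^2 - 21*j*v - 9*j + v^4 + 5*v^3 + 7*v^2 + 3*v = (-3*j + v)*(v + 1)^2*(v + 3)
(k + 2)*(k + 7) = k^2 + 9*k + 14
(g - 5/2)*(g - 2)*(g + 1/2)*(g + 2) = g^4 - 2*g^3 - 21*g^2/4 + 8*g + 5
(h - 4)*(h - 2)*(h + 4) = h^3 - 2*h^2 - 16*h + 32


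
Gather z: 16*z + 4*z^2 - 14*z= 4*z^2 + 2*z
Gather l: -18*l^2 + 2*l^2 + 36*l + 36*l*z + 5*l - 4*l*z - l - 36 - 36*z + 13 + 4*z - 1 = -16*l^2 + l*(32*z + 40) - 32*z - 24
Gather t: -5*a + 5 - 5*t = -5*a - 5*t + 5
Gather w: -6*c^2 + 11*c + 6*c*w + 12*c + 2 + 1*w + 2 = -6*c^2 + 23*c + w*(6*c + 1) + 4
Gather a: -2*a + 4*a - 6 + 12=2*a + 6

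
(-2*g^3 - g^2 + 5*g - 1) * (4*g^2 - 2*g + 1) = -8*g^5 + 20*g^3 - 15*g^2 + 7*g - 1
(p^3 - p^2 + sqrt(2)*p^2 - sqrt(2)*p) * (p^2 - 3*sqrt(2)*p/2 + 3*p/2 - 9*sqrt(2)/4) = p^5 - sqrt(2)*p^4/2 + p^4/2 - 9*p^3/2 - sqrt(2)*p^3/4 - 3*p^2/2 + 3*sqrt(2)*p^2/4 + 9*p/2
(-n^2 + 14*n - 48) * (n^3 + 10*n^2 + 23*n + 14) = -n^5 + 4*n^4 + 69*n^3 - 172*n^2 - 908*n - 672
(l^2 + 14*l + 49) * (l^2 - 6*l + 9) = l^4 + 8*l^3 - 26*l^2 - 168*l + 441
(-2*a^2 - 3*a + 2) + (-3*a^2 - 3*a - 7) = -5*a^2 - 6*a - 5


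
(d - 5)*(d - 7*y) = d^2 - 7*d*y - 5*d + 35*y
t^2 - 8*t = t*(t - 8)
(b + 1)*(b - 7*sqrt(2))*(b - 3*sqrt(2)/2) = b^3 - 17*sqrt(2)*b^2/2 + b^2 - 17*sqrt(2)*b/2 + 21*b + 21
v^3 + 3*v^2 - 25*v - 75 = (v - 5)*(v + 3)*(v + 5)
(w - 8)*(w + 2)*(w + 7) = w^3 + w^2 - 58*w - 112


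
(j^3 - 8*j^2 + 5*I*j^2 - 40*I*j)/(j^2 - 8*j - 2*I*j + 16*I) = j*(j + 5*I)/(j - 2*I)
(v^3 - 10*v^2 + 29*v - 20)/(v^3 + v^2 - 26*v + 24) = (v - 5)/(v + 6)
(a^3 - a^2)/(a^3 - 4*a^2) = (a - 1)/(a - 4)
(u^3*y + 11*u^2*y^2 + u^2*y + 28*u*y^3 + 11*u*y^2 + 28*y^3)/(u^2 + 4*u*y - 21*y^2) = y*(-u^2 - 4*u*y - u - 4*y)/(-u + 3*y)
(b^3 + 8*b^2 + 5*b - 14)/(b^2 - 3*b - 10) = (b^2 + 6*b - 7)/(b - 5)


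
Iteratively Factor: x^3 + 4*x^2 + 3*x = (x + 1)*(x^2 + 3*x) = x*(x + 1)*(x + 3)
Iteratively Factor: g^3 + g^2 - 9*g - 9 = (g + 3)*(g^2 - 2*g - 3) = (g - 3)*(g + 3)*(g + 1)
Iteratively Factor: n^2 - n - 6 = (n - 3)*(n + 2)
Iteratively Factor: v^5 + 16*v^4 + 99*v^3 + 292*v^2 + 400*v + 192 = (v + 1)*(v^4 + 15*v^3 + 84*v^2 + 208*v + 192) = (v + 1)*(v + 4)*(v^3 + 11*v^2 + 40*v + 48) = (v + 1)*(v + 4)^2*(v^2 + 7*v + 12) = (v + 1)*(v + 3)*(v + 4)^2*(v + 4)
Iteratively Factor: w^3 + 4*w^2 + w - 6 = (w - 1)*(w^2 + 5*w + 6) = (w - 1)*(w + 2)*(w + 3)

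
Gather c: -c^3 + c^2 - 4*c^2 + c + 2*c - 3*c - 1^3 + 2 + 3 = -c^3 - 3*c^2 + 4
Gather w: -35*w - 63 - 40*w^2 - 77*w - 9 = -40*w^2 - 112*w - 72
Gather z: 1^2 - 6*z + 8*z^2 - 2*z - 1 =8*z^2 - 8*z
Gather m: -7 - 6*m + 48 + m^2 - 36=m^2 - 6*m + 5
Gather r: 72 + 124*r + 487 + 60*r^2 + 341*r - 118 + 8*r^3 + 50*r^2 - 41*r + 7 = 8*r^3 + 110*r^2 + 424*r + 448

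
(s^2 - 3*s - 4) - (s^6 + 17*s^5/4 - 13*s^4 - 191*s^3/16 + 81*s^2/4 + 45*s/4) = -s^6 - 17*s^5/4 + 13*s^4 + 191*s^3/16 - 77*s^2/4 - 57*s/4 - 4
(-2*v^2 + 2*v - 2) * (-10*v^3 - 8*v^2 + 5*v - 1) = 20*v^5 - 4*v^4 - 6*v^3 + 28*v^2 - 12*v + 2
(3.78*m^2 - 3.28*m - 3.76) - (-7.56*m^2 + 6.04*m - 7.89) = 11.34*m^2 - 9.32*m + 4.13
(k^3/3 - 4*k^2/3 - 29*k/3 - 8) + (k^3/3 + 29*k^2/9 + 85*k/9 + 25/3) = 2*k^3/3 + 17*k^2/9 - 2*k/9 + 1/3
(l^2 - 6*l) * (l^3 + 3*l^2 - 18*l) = l^5 - 3*l^4 - 36*l^3 + 108*l^2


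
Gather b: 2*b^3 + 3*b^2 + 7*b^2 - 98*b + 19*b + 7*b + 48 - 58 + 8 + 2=2*b^3 + 10*b^2 - 72*b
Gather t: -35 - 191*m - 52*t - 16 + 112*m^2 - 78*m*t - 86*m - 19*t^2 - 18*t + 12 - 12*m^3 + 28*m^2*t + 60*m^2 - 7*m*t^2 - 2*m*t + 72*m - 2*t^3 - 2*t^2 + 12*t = -12*m^3 + 172*m^2 - 205*m - 2*t^3 + t^2*(-7*m - 21) + t*(28*m^2 - 80*m - 58) - 39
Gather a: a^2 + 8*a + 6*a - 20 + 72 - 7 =a^2 + 14*a + 45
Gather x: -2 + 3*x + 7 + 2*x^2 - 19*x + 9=2*x^2 - 16*x + 14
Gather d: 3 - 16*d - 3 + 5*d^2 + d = 5*d^2 - 15*d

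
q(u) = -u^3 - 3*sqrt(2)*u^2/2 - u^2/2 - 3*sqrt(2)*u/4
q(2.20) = -25.67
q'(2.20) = -27.11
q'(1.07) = -10.10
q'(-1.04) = 1.15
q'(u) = -3*u^2 - 3*sqrt(2)*u - u - 3*sqrt(2)/4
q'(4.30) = -79.07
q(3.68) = -89.24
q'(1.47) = -15.25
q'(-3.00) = -12.33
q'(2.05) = -24.42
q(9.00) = -950.87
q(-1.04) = -0.61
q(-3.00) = 6.59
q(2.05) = -21.81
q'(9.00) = -291.24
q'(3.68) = -60.98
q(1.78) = -15.83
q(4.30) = -132.54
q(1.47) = -10.40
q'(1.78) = -19.90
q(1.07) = -5.36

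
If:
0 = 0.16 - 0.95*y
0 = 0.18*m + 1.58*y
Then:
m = -1.48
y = 0.17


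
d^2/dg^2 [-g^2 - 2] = -2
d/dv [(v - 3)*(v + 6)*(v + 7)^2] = 4*v^3 + 51*v^2 + 146*v - 105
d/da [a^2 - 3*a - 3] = 2*a - 3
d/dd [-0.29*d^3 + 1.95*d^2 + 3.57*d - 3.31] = -0.87*d^2 + 3.9*d + 3.57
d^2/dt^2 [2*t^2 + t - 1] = 4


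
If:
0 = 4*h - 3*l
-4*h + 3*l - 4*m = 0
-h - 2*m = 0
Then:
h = 0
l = 0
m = 0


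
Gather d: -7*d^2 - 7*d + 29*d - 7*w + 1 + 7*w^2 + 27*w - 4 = -7*d^2 + 22*d + 7*w^2 + 20*w - 3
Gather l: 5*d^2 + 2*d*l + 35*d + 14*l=5*d^2 + 35*d + l*(2*d + 14)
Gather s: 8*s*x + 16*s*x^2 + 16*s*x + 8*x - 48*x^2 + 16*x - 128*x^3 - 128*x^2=s*(16*x^2 + 24*x) - 128*x^3 - 176*x^2 + 24*x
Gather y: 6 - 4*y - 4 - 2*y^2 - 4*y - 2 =-2*y^2 - 8*y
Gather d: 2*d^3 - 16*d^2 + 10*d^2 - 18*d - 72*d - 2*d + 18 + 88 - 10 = 2*d^3 - 6*d^2 - 92*d + 96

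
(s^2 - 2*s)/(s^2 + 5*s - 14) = s/(s + 7)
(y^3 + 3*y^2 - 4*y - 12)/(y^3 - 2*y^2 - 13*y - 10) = (y^2 + y - 6)/(y^2 - 4*y - 5)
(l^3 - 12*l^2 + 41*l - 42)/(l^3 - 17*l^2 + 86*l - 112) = (l - 3)/(l - 8)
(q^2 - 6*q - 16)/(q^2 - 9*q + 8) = (q + 2)/(q - 1)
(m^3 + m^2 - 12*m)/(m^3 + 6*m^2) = (m^2 + m - 12)/(m*(m + 6))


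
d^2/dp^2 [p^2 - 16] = 2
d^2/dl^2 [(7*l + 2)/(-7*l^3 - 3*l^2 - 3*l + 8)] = 6*(-3*(7*l + 2)*(7*l^2 + 2*l + 1)^2 + (49*l^2 + 14*l + (7*l + 1)*(7*l + 2) + 7)*(7*l^3 + 3*l^2 + 3*l - 8))/(7*l^3 + 3*l^2 + 3*l - 8)^3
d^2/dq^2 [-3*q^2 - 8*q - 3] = -6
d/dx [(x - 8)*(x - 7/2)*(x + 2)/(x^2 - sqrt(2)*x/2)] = (4*x^4 - 4*sqrt(2)*x^3 - 20*x^2 + 19*sqrt(2)*x^2 - 448*x + 112*sqrt(2))/(2*x^2*(2*x^2 - 2*sqrt(2)*x + 1))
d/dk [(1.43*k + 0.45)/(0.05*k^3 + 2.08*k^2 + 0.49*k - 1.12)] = (0.0715*k^3 + 2.9744*k^2 + 0.7007*k - (1.43*k + 0.45)*(0.15*k^2 + 4.16*k + 0.49) - 1.6016)/(0.05*k^3 + 2.08*k^2 + 0.49*k - 1.12)^2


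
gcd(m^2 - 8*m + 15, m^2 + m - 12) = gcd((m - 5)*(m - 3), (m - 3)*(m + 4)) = m - 3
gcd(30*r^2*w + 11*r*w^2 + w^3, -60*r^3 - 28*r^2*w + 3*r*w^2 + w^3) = 6*r + w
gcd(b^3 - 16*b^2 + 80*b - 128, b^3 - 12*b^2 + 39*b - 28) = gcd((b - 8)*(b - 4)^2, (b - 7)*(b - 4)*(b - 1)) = b - 4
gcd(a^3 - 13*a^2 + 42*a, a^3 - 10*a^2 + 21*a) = a^2 - 7*a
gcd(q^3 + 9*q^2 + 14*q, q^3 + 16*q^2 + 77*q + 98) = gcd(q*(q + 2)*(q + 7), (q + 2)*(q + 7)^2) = q^2 + 9*q + 14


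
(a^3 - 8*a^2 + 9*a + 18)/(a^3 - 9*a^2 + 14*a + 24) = (a - 3)/(a - 4)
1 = 1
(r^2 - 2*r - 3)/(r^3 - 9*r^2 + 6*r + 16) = (r - 3)/(r^2 - 10*r + 16)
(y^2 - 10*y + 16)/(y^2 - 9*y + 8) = (y - 2)/(y - 1)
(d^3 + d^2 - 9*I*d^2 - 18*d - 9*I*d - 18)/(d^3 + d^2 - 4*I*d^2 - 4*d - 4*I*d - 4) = (d^2 - 9*I*d - 18)/(d^2 - 4*I*d - 4)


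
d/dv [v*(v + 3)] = 2*v + 3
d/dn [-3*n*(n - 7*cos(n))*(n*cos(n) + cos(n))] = -3*n*(n + 1)*(7*sin(n) + 1)*cos(n) + 3*n*(n - 7*cos(n))*(n*sin(n) - sqrt(2)*cos(n + pi/4)) - 3*(n + 1)*(n - 7*cos(n))*cos(n)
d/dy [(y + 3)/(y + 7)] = 4/(y + 7)^2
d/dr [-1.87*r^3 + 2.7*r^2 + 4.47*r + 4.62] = -5.61*r^2 + 5.4*r + 4.47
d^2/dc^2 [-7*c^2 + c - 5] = -14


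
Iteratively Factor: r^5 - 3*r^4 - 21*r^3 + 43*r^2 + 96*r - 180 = (r - 5)*(r^4 + 2*r^3 - 11*r^2 - 12*r + 36) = (r - 5)*(r + 3)*(r^3 - r^2 - 8*r + 12) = (r - 5)*(r - 2)*(r + 3)*(r^2 + r - 6) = (r - 5)*(r - 2)*(r + 3)^2*(r - 2)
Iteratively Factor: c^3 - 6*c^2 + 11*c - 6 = (c - 3)*(c^2 - 3*c + 2) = (c - 3)*(c - 1)*(c - 2)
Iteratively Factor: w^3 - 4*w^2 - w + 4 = (w - 4)*(w^2 - 1) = (w - 4)*(w + 1)*(w - 1)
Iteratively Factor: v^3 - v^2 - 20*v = (v)*(v^2 - v - 20) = v*(v - 5)*(v + 4)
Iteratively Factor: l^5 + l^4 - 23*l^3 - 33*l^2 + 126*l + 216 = (l - 4)*(l^4 + 5*l^3 - 3*l^2 - 45*l - 54) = (l - 4)*(l - 3)*(l^3 + 8*l^2 + 21*l + 18) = (l - 4)*(l - 3)*(l + 2)*(l^2 + 6*l + 9) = (l - 4)*(l - 3)*(l + 2)*(l + 3)*(l + 3)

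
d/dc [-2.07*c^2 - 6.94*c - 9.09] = -4.14*c - 6.94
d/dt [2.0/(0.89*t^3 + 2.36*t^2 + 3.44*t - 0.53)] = (-5.34*t^2 - 9.44*t - 6.88)/(0.89*t^3 + 2.36*t^2 + 3.44*t - 0.53)^2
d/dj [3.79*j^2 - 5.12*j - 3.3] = 7.58*j - 5.12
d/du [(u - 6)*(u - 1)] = 2*u - 7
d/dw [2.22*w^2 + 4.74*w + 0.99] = 4.44*w + 4.74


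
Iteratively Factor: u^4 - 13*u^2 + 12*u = (u)*(u^3 - 13*u + 12) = u*(u + 4)*(u^2 - 4*u + 3) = u*(u - 3)*(u + 4)*(u - 1)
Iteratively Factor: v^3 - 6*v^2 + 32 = (v - 4)*(v^2 - 2*v - 8) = (v - 4)*(v + 2)*(v - 4)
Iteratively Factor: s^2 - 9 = (s + 3)*(s - 3)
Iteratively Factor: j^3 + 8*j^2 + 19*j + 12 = (j + 1)*(j^2 + 7*j + 12) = (j + 1)*(j + 3)*(j + 4)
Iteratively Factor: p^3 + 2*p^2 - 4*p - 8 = (p - 2)*(p^2 + 4*p + 4) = (p - 2)*(p + 2)*(p + 2)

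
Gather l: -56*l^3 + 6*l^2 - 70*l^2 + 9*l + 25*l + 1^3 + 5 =-56*l^3 - 64*l^2 + 34*l + 6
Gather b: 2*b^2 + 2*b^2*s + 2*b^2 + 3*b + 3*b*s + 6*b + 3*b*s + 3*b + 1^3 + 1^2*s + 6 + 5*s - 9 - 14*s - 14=b^2*(2*s + 4) + b*(6*s + 12) - 8*s - 16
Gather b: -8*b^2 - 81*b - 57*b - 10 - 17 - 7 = -8*b^2 - 138*b - 34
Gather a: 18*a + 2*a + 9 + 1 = 20*a + 10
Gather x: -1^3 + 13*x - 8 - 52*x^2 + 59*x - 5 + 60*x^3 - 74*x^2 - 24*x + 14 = 60*x^3 - 126*x^2 + 48*x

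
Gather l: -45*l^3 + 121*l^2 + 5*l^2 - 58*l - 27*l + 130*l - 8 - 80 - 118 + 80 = -45*l^3 + 126*l^2 + 45*l - 126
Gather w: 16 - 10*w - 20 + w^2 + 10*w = w^2 - 4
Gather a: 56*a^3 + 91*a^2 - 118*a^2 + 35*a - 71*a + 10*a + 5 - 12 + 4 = 56*a^3 - 27*a^2 - 26*a - 3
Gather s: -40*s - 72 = -40*s - 72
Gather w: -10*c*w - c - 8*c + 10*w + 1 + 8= -9*c + w*(10 - 10*c) + 9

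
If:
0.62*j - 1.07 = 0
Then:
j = 1.73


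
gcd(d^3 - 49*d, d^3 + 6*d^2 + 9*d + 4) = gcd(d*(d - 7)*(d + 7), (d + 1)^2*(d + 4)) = 1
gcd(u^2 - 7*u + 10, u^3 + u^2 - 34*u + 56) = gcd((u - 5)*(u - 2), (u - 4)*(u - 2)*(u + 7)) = u - 2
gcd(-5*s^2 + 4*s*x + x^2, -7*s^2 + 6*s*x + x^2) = -s + x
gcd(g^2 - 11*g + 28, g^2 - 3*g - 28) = g - 7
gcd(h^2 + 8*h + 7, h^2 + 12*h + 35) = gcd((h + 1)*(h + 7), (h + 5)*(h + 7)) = h + 7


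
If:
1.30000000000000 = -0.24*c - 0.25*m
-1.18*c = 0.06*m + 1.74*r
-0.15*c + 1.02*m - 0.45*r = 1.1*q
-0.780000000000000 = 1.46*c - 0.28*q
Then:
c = -1.29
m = -3.97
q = -3.92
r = 1.01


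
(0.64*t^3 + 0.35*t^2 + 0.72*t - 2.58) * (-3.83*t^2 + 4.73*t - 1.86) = -2.4512*t^5 + 1.6867*t^4 - 2.2925*t^3 + 12.636*t^2 - 13.5426*t + 4.7988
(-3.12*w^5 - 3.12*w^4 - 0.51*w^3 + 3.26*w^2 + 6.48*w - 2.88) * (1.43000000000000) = -4.4616*w^5 - 4.4616*w^4 - 0.7293*w^3 + 4.6618*w^2 + 9.2664*w - 4.1184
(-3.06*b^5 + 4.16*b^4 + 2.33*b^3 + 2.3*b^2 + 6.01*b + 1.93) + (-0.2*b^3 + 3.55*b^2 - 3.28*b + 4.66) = -3.06*b^5 + 4.16*b^4 + 2.13*b^3 + 5.85*b^2 + 2.73*b + 6.59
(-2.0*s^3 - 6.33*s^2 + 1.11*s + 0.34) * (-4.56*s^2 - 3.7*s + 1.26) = 9.12*s^5 + 36.2648*s^4 + 15.8394*s^3 - 13.6332*s^2 + 0.1406*s + 0.4284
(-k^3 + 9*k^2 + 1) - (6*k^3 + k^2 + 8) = -7*k^3 + 8*k^2 - 7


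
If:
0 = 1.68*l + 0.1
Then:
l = -0.06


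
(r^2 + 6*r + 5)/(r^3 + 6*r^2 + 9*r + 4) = (r + 5)/(r^2 + 5*r + 4)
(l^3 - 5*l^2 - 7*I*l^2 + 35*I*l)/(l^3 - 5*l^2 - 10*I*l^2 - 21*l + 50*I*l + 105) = l/(l - 3*I)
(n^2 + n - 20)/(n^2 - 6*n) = (n^2 + n - 20)/(n*(n - 6))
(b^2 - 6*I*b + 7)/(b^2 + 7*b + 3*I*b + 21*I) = (b^2 - 6*I*b + 7)/(b^2 + b*(7 + 3*I) + 21*I)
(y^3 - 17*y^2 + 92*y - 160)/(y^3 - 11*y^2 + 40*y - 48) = (y^2 - 13*y + 40)/(y^2 - 7*y + 12)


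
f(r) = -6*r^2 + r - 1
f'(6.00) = -71.00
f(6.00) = -211.00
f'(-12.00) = 145.00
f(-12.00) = -877.00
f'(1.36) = -15.32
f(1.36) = -10.74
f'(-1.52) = 19.24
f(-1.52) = -16.38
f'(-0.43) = 6.16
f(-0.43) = -2.54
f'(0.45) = -4.40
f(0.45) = -1.76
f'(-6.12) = 74.44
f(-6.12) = -231.85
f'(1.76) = -20.12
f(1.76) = -17.83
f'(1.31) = -14.72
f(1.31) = -9.99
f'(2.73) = -31.76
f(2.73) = -42.99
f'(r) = 1 - 12*r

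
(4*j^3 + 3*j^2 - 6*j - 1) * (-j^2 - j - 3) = -4*j^5 - 7*j^4 - 9*j^3 - 2*j^2 + 19*j + 3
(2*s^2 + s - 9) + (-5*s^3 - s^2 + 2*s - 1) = -5*s^3 + s^2 + 3*s - 10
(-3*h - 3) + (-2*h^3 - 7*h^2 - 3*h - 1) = -2*h^3 - 7*h^2 - 6*h - 4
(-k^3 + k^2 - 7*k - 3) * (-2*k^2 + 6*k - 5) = 2*k^5 - 8*k^4 + 25*k^3 - 41*k^2 + 17*k + 15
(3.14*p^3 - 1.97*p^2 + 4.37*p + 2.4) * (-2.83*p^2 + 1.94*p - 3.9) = -8.8862*p^5 + 11.6667*p^4 - 28.4349*p^3 + 9.3688*p^2 - 12.387*p - 9.36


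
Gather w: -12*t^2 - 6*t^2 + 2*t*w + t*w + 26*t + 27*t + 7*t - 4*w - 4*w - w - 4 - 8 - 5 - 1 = -18*t^2 + 60*t + w*(3*t - 9) - 18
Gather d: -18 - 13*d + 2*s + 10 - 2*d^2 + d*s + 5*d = -2*d^2 + d*(s - 8) + 2*s - 8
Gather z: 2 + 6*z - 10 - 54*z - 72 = -48*z - 80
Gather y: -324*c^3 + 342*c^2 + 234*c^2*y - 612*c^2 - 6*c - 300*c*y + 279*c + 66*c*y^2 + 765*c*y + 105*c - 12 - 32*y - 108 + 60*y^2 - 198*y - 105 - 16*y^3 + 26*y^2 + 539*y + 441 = -324*c^3 - 270*c^2 + 378*c - 16*y^3 + y^2*(66*c + 86) + y*(234*c^2 + 465*c + 309) + 216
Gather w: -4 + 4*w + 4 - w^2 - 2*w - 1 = -w^2 + 2*w - 1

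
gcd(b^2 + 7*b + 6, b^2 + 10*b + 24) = b + 6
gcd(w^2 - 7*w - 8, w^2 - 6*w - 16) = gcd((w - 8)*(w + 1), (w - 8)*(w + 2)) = w - 8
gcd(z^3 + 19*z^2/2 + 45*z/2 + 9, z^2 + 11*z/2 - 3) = z + 6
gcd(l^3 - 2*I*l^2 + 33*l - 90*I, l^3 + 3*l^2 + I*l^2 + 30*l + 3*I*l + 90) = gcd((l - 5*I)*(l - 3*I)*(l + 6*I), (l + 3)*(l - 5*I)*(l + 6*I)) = l^2 + I*l + 30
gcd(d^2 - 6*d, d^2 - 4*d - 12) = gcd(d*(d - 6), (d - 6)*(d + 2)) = d - 6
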